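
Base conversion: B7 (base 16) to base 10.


B7 (base 16) = 183 (decimal)
183 (decimal) = 183 (base 10)


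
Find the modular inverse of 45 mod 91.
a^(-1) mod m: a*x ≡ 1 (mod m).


Use the extended Euclidean algorithm on (91, 45); each row r = 91*s + 45*t:
r=91, s=1, t=0
r=45, s=0, t=1
q=2: r=1, s=1, t=-2   [91*(1) + 45*(-2) = 1]
q=45: r=0, s=-45, t=91   [91*(-45) + 45*(91) = 0]
GCD = 1 with t = -2, so 45*(-2) ≡ 1 (mod 91)
Inverse = -2 mod 91 = 89
Check: 45 * 89 = 4005 ≡ 1 (mod 91)

45^(-1) ≡ 89 (mod 91)


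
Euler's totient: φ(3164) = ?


3164 = 2^2 × 7 × 113
Prime factors: 2, 7, 113
φ(3164) = 3164 × (1-1/2) × (1-1/7) × (1-1/113)
= 3164 × 1/2 × 6/7 × 112/113 = 1344

φ(3164) = 1344


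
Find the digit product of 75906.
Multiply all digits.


7 × 5 × 9 × 0 × 6 = 0


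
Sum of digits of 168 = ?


1 + 6 + 8 = 15


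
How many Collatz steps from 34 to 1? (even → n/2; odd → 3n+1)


34 → 17 → 52 → 26 → 13 → 40 → 20 → 10 → 5 → 16 → 8 → 4 → 2 → 1
Total steps = 13

13 steps


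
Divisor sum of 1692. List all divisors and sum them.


Divisors of 1692: 1, 2, 3, 4, 6, 9, 12, 18, 36, 47, 94, 141, 188, 282, 423, 564, 846, 1692
Sum = 1 + 2 + 3 + 4 + 6 + 9 + 12 + 18 + 36 + 47 + 94 + 141 + 188 + 282 + 423 + 564 + 846 + 1692 = 4368

σ(1692) = 4368


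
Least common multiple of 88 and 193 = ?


GCD(88, 193) = 1
LCM = 88*193/1 = 16984/1 = 16984

LCM = 16984


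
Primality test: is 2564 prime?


2564 / 2 = 1282 (exact division)
2564 is NOT prime.

No, 2564 is not prime


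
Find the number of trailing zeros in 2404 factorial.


floor(2404/5) = 480
floor(2404/25) = 96
floor(2404/125) = 19
floor(2404/625) = 3
Total = 598

598 trailing zeros


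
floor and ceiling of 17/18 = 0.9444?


17/18 = 0.9444
floor = 0
ceil = 1

floor = 0, ceil = 1


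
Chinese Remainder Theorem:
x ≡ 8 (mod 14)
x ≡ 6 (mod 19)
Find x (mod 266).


M = 14*19 = 266
M1 = M/14 = 19, M2 = M/19 = 14
M1^(-1) mod 14 = 3, M2^(-1) mod 19 = 15
x = 8*19*3 + 6*14*15 = 1716
1716 mod 266 = 120
Check: 120 mod 14 = 8 ✓, 120 mod 19 = 6 ✓

x ≡ 120 (mod 266)


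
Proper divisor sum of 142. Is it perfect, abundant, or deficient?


Proper divisors: 1, 2, 71
Sum = 1 + 2 + 71 = 74
74 < 142 → deficient

s(142) = 74 (deficient)


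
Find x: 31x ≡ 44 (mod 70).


GCD(31, 70) = 1, unique solution
a^(-1) mod 70 = 61
x = 61 * 44 mod 70 = 24

x ≡ 24 (mod 70)


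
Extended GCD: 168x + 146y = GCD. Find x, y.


Tabular extended Euclidean (each row: r = 168*s + 146*t):
r=168, s=1, t=0
r=146, s=0, t=1
q=1: r=22, s=1, t=-1   [168*(1) + 146*(-1) = 22]
q=6: r=14, s=-6, t=7   [168*(-6) + 146*(7) = 14]
q=1: r=8, s=7, t=-8   [168*(7) + 146*(-8) = 8]
q=1: r=6, s=-13, t=15   [168*(-13) + 146*(15) = 6]
q=1: r=2, s=20, t=-23   [168*(20) + 146*(-23) = 2]
q=3: r=0, s=-73, t=84   [168*(-73) + 146*(84) = 0]
GCD = 2; from the row with r=2: x=20, y=-23
Check: 168*(20) + 146*(-23) = 3360 - 3358 = 2

GCD = 2, x = 20, y = -23


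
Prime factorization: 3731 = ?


3731 / 7 = 533
533 / 13 = 41
41 / 41 = 1
3731 = 7 × 13 × 41


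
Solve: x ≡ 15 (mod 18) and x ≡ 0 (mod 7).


M = 18*7 = 126
M1 = M/18 = 7, M2 = M/7 = 18
M1^(-1) mod 18 = 13, M2^(-1) mod 7 = 2
x = 15*7*13 + 0*18*2 = 1365
1365 mod 126 = 105
Check: 105 mod 18 = 15 ✓, 105 mod 7 = 0 ✓

x ≡ 105 (mod 126)


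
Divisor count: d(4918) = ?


4918 = 2^1 × 2459^1
d(4918) = (1+1) × (1+1) = 4

4 divisors


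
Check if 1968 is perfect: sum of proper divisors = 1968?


Proper divisors of 1968: 1, 2, 3, 4, 6, 8, 12, 16, 24, 41, 48, 82, 123, 164, 246, 328, 492, 656, 984
Sum = 1 + 2 + 3 + 4 + 6 + 8 + 12 + 16 + 24 + 41 + 48 + 82 + 123 + 164 + 246 + 328 + 492 + 656 + 984 = 3240

No, 1968 is not perfect (3240 ≠ 1968)


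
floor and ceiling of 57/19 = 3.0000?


57/19 = 3.0000
floor = 3
ceil = 3

floor = 3, ceil = 3


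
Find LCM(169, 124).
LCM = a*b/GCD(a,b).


GCD(169, 124) = 1
LCM = 169*124/1 = 20956/1 = 20956

LCM = 20956


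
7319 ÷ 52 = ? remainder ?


7319 = 52 * 140 + 39
Check: 7280 + 39 = 7319

q = 140, r = 39


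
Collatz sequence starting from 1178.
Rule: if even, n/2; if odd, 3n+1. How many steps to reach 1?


1178 → 589 → 1768 → 884 → 442 → 221 → 664 → 332 → 166 → 83 → 250 → 125 → 376 → 188 → 94 → 47 → 142 → 71 → 214 → 107 → 322 → 161 → 484 → 242 → 121 → 364 → 182 → 91 → 274 → 137 → 412 → 206 → 103 → 310 → 155 → 466 → 233 → 700 → 350 → 175 → 526 → 263 → 790 → 395 → 1186 → 593 → 1780 → 890 → 445 → 1336 → 668 → 334 → 167 → 502 → 251 → 754 → 377 → 1132 → 566 → 283 → 850 → 425 → 1276 → 638 → 319 → 958 → 479 → 1438 → 719 → 2158 → 1079 → 3238 → 1619 → 4858 → 2429 → 7288 → 3644 → 1822 → 911 → 2734 → 1367 → 4102 → 2051 → 6154 → 3077 → 9232 → 4616 → 2308 → 1154 → 577 → 1732 → 866 → 433 → 1300 → 650 → 325 → 976 → 488 → 244 → 122 → 61 → 184 → 92 → 46 → 23 → 70 → 35 → 106 → 53 → 160 → 80 → 40 → 20 → 10 → 5 → 16 → 8 → 4 → 2 → 1
Total steps = 119

119 steps


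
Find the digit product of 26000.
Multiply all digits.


2 × 6 × 0 × 0 × 0 = 0


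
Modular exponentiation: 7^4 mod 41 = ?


7^1 mod 41 = 7
7^2 mod 41 = 8
7^3 mod 41 = 15
7^4 mod 41 = 23


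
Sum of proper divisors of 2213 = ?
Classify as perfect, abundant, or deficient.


Proper divisors: 1
Sum = 1 = 1
1 < 2213 → deficient

s(2213) = 1 (deficient)


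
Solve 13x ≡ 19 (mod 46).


GCD(13, 46) = 1, unique solution
a^(-1) mod 46 = 39
x = 39 * 19 mod 46 = 5

x ≡ 5 (mod 46)


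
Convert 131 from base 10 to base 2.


131 (base 10) = 131 (decimal)
131 (decimal) = 10000011 (base 2)


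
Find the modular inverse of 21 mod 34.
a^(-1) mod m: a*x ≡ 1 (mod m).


Use the extended Euclidean algorithm on (34, 21); each row r = 34*s + 21*t:
r=34, s=1, t=0
r=21, s=0, t=1
q=1: r=13, s=1, t=-1   [34*(1) + 21*(-1) = 13]
q=1: r=8, s=-1, t=2   [34*(-1) + 21*(2) = 8]
q=1: r=5, s=2, t=-3   [34*(2) + 21*(-3) = 5]
q=1: r=3, s=-3, t=5   [34*(-3) + 21*(5) = 3]
q=1: r=2, s=5, t=-8   [34*(5) + 21*(-8) = 2]
q=1: r=1, s=-8, t=13   [34*(-8) + 21*(13) = 1]
q=2: r=0, s=21, t=-34   [34*(21) + 21*(-34) = 0]
GCD = 1 with t = 13, so 21*(13) ≡ 1 (mod 34)
Inverse = 13 mod 34 = 13
Check: 21 * 13 = 273 ≡ 1 (mod 34)

21^(-1) ≡ 13 (mod 34)


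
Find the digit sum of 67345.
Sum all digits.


6 + 7 + 3 + 4 + 5 = 25


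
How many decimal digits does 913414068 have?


913414068 has 9 digits in base 10
floor(log10(913414068)) + 1 = floor(8.9607) + 1 = 9

9 digits (base 10)


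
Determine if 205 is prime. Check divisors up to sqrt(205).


205 / 5 = 41 (exact division)
205 is NOT prime.

No, 205 is not prime


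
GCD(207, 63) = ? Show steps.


207 = 3 * 63 + 18
63 = 3 * 18 + 9
18 = 2 * 9 + 0
GCD = 9


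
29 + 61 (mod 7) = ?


29 + 61 = 90
90 mod 7 = 6


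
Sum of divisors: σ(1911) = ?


Divisors of 1911: 1, 3, 7, 13, 21, 39, 49, 91, 147, 273, 637, 1911
Sum = 1 + 3 + 7 + 13 + 21 + 39 + 49 + 91 + 147 + 273 + 637 + 1911 = 3192

σ(1911) = 3192


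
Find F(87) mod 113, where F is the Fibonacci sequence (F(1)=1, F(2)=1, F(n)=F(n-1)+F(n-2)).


F(k) mod 113 for k=1..87:
1, 1, 2, 3, 5, 8, 13, 21, 34, 55, 89, 31, 7, 38, 45, 83, 15, 98, 0, 98, 98, 83, 68, 38, 106, 31, 24, 55, 79, 21, 100, 8, 108, 3, 111, 1, 112, 0, 112, 112, 111, 110, 108, 105, 100, 92, 79, 58, 24, 82, 106, 75, 68, 30, 98, 15, 0, 15, 15, 30, 45, 75, 7, 82, 89, 58, 34, 92, 13, 105, 5, 110, 2, 112, 1, 0, 1, 1, 2, 3, 5, 8, 13, 21, 34, 55, 89
F(87) mod 113 = 89


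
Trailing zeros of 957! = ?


floor(957/5) = 191
floor(957/25) = 38
floor(957/125) = 7
floor(957/625) = 1
Total = 237

237 trailing zeros


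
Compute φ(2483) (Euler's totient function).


2483 = 13 × 191
Prime factors: 13, 191
φ(2483) = 2483 × (1-1/13) × (1-1/191)
= 2483 × 12/13 × 190/191 = 2280

φ(2483) = 2280


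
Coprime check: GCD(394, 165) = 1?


Euclidean algorithm:
394 = 2 * 165 + 64
165 = 2 * 64 + 37
64 = 1 * 37 + 27
37 = 1 * 27 + 10
27 = 2 * 10 + 7
10 = 1 * 7 + 3
7 = 2 * 3 + 1
3 = 3 * 1 + 0
GCD(394, 165) = 1

Yes, coprime (GCD = 1)


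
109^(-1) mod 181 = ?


Use the extended Euclidean algorithm on (181, 109); each row r = 181*s + 109*t:
r=181, s=1, t=0
r=109, s=0, t=1
q=1: r=72, s=1, t=-1   [181*(1) + 109*(-1) = 72]
q=1: r=37, s=-1, t=2   [181*(-1) + 109*(2) = 37]
q=1: r=35, s=2, t=-3   [181*(2) + 109*(-3) = 35]
q=1: r=2, s=-3, t=5   [181*(-3) + 109*(5) = 2]
q=17: r=1, s=53, t=-88   [181*(53) + 109*(-88) = 1]
q=2: r=0, s=-109, t=181   [181*(-109) + 109*(181) = 0]
GCD = 1 with t = -88, so 109*(-88) ≡ 1 (mod 181)
Inverse = -88 mod 181 = 93
Check: 109 * 93 = 10137 ≡ 1 (mod 181)

109^(-1) ≡ 93 (mod 181)


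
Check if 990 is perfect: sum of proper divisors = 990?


Proper divisors of 990: 1, 2, 3, 5, 6, 9, 10, 11, 15, 18, 22, 30, 33, 45, 55, 66, 90, 99, 110, 165, 198, 330, 495
Sum = 1 + 2 + 3 + 5 + 6 + 9 + 10 + 11 + 15 + 18 + 22 + 30 + 33 + 45 + 55 + 66 + 90 + 99 + 110 + 165 + 198 + 330 + 495 = 1818

No, 990 is not perfect (1818 ≠ 990)


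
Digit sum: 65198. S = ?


6 + 5 + 1 + 9 + 8 = 29


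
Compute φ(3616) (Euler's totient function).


3616 = 2^5 × 113
Prime factors: 2, 113
φ(3616) = 3616 × (1-1/2) × (1-1/113)
= 3616 × 1/2 × 112/113 = 1792

φ(3616) = 1792


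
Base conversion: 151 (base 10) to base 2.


151 (base 10) = 151 (decimal)
151 (decimal) = 10010111 (base 2)


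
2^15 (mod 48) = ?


2^1 mod 48 = 2
2^2 mod 48 = 4
2^3 mod 48 = 8
2^4 mod 48 = 16
2^5 mod 48 = 32
2^6 mod 48 = 16
2^7 mod 48 = 32
2^8 mod 48 = 16
2^9 mod 48 = 32
2^10 mod 48 = 16
2^11 mod 48 = 32
2^12 mod 48 = 16
2^13 mod 48 = 32
2^14 mod 48 = 16
2^15 mod 48 = 32


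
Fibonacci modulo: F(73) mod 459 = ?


F(k) mod 459 for k=1..73:
1, 1, 2, 3, 5, 8, 13, 21, 34, 55, 89, 144, 233, 377, 151, 69, 220, 289, 50, 339, 389, 269, 199, 9, 208, 217, 425, 183, 149, 332, 22, 354, 376, 271, 188, 0, 188, 188, 376, 105, 22, 127, 149, 276, 425, 242, 208, 450, 199, 190, 389, 120, 50, 170, 220, 390, 151, 82, 233, 315, 89, 404, 34, 438, 13, 451, 5, 456, 2, 458, 1, 0, 1
F(73) mod 459 = 1


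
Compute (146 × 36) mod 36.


146 × 36 = 5256
5256 mod 36 = 0


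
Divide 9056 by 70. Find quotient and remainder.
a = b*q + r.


9056 = 70 * 129 + 26
Check: 9030 + 26 = 9056

q = 129, r = 26


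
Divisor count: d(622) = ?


622 = 2^1 × 311^1
d(622) = (1+1) × (1+1) = 4

4 divisors


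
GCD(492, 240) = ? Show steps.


492 = 2 * 240 + 12
240 = 20 * 12 + 0
GCD = 12


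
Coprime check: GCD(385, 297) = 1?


Euclidean algorithm:
385 = 1 * 297 + 88
297 = 3 * 88 + 33
88 = 2 * 33 + 22
33 = 1 * 22 + 11
22 = 2 * 11 + 0
GCD(385, 297) = 11

No, not coprime (GCD = 11)


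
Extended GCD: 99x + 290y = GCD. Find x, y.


Tabular extended Euclidean (each row: r = 99*s + 290*t):
r=99, s=1, t=0
r=290, s=0, t=1
q=0: r=99, s=1, t=0   [99*(1) + 290*(0) = 99]
q=2: r=92, s=-2, t=1   [99*(-2) + 290*(1) = 92]
q=1: r=7, s=3, t=-1   [99*(3) + 290*(-1) = 7]
q=13: r=1, s=-41, t=14   [99*(-41) + 290*(14) = 1]
q=7: r=0, s=290, t=-99   [99*(290) + 290*(-99) = 0]
GCD = 1; from the row with r=1: x=-41, y=14
Check: 99*(-41) + 290*(14) = -4059 + 4060 = 1

GCD = 1, x = -41, y = 14


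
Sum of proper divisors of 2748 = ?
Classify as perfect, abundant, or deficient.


Proper divisors: 1, 2, 3, 4, 6, 12, 229, 458, 687, 916, 1374
Sum = 1 + 2 + 3 + 4 + 6 + 12 + 229 + 458 + 687 + 916 + 1374 = 3692
3692 > 2748 → abundant

s(2748) = 3692 (abundant)


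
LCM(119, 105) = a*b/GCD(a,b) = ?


GCD(119, 105) = 7
LCM = 119*105/7 = 12495/7 = 1785

LCM = 1785


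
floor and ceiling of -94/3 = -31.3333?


-94/3 = -31.3333
floor = -32
ceil = -31

floor = -32, ceil = -31


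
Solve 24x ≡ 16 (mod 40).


GCD(24, 40) = 8 divides 16
Divide: 3x ≡ 2 (mod 5)
x ≡ 4 (mod 5)


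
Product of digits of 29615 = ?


2 × 9 × 6 × 1 × 5 = 540


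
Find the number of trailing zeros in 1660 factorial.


floor(1660/5) = 332
floor(1660/25) = 66
floor(1660/125) = 13
floor(1660/625) = 2
Total = 413

413 trailing zeros


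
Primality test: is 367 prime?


Check divisors up to sqrt(367) = 19.1572
No divisors found.
367 is prime.

Yes, 367 is prime


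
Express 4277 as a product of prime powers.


4277 / 7 = 611
611 / 13 = 47
47 / 47 = 1
4277 = 7 × 13 × 47


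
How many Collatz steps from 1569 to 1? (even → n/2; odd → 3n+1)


1569 → 4708 → 2354 → 1177 → 3532 → 1766 → 883 → 2650 → 1325 → 3976 → 1988 → 994 → 497 → 1492 → 746 → 373 → 1120 → 560 → 280 → 140 → 70 → 35 → 106 → 53 → 160 → 80 → 40 → 20 → 10 → 5 → 16 → 8 → 4 → 2 → 1
Total steps = 34

34 steps


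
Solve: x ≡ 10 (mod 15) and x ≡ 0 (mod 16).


M = 15*16 = 240
M1 = M/15 = 16, M2 = M/16 = 15
M1^(-1) mod 15 = 1, M2^(-1) mod 16 = 15
x = 10*16*1 + 0*15*15 = 160
160 mod 240 = 160
Check: 160 mod 15 = 10 ✓, 160 mod 16 = 0 ✓

x ≡ 160 (mod 240)


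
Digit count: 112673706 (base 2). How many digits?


112673706 in base 2 = 110101101110100001110101010
Number of digits = 27

27 digits (base 2)


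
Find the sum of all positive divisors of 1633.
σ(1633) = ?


Divisors of 1633: 1, 23, 71, 1633
Sum = 1 + 23 + 71 + 1633 = 1728

σ(1633) = 1728


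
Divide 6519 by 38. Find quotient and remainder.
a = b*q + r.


6519 = 38 * 171 + 21
Check: 6498 + 21 = 6519

q = 171, r = 21


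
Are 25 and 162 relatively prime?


Euclidean algorithm:
162 = 6 * 25 + 12
25 = 2 * 12 + 1
12 = 12 * 1 + 0
GCD(25, 162) = 1

Yes, coprime (GCD = 1)


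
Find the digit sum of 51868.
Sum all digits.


5 + 1 + 8 + 6 + 8 = 28


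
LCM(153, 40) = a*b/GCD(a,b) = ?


GCD(153, 40) = 1
LCM = 153*40/1 = 6120/1 = 6120

LCM = 6120


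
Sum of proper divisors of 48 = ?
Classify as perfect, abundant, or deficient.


Proper divisors: 1, 2, 3, 4, 6, 8, 12, 16, 24
Sum = 1 + 2 + 3 + 4 + 6 + 8 + 12 + 16 + 24 = 76
76 > 48 → abundant

s(48) = 76 (abundant)


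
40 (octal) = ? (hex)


40 (base 8) = 32 (decimal)
32 (decimal) = 20 (base 16)


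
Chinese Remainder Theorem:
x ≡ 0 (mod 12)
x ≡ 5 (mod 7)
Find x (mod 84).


M = 12*7 = 84
M1 = M/12 = 7, M2 = M/7 = 12
M1^(-1) mod 12 = 7, M2^(-1) mod 7 = 3
x = 0*7*7 + 5*12*3 = 180
180 mod 84 = 12
Check: 12 mod 12 = 0 ✓, 12 mod 7 = 5 ✓

x ≡ 12 (mod 84)


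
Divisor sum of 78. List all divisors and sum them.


Divisors of 78: 1, 2, 3, 6, 13, 26, 39, 78
Sum = 1 + 2 + 3 + 6 + 13 + 26 + 39 + 78 = 168

σ(78) = 168


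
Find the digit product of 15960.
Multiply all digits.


1 × 5 × 9 × 6 × 0 = 0


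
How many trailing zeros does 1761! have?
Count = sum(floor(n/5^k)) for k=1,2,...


floor(1761/5) = 352
floor(1761/25) = 70
floor(1761/125) = 14
floor(1761/625) = 2
Total = 438

438 trailing zeros


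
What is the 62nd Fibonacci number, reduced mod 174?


F(k) mod 174 for k=1..62:
1, 1, 2, 3, 5, 8, 13, 21, 34, 55, 89, 144, 59, 29, 88, 117, 31, 148, 5, 153, 158, 137, 121, 84, 31, 115, 146, 87, 59, 146, 31, 3, 34, 37, 71, 108, 5, 113, 118, 57, 1, 58, 59, 117, 2, 119, 121, 66, 13, 79, 92, 171, 89, 86, 1, 87, 88, 1, 89, 90, 5, 95
F(62) mod 174 = 95


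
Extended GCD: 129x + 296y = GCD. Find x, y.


Tabular extended Euclidean (each row: r = 129*s + 296*t):
r=129, s=1, t=0
r=296, s=0, t=1
q=0: r=129, s=1, t=0   [129*(1) + 296*(0) = 129]
q=2: r=38, s=-2, t=1   [129*(-2) + 296*(1) = 38]
q=3: r=15, s=7, t=-3   [129*(7) + 296*(-3) = 15]
q=2: r=8, s=-16, t=7   [129*(-16) + 296*(7) = 8]
q=1: r=7, s=23, t=-10   [129*(23) + 296*(-10) = 7]
q=1: r=1, s=-39, t=17   [129*(-39) + 296*(17) = 1]
q=7: r=0, s=296, t=-129   [129*(296) + 296*(-129) = 0]
GCD = 1; from the row with r=1: x=-39, y=17
Check: 129*(-39) + 296*(17) = -5031 + 5032 = 1

GCD = 1, x = -39, y = 17


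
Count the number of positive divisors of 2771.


2771 = 17^1 × 163^1
d(2771) = (1+1) × (1+1) = 4

4 divisors


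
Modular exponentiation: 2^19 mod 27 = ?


2^1 mod 27 = 2
2^2 mod 27 = 4
2^3 mod 27 = 8
2^4 mod 27 = 16
2^5 mod 27 = 5
2^6 mod 27 = 10
2^7 mod 27 = 20
2^8 mod 27 = 13
2^9 mod 27 = 26
2^10 mod 27 = 25
2^11 mod 27 = 23
2^12 mod 27 = 19
2^13 mod 27 = 11
2^14 mod 27 = 22
2^15 mod 27 = 17
2^16 mod 27 = 7
2^17 mod 27 = 14
2^18 mod 27 = 1
2^19 mod 27 = 2


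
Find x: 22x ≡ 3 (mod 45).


GCD(22, 45) = 1, unique solution
a^(-1) mod 45 = 43
x = 43 * 3 mod 45 = 39

x ≡ 39 (mod 45)


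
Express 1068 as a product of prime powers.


1068 / 2 = 534
534 / 2 = 267
267 / 3 = 89
89 / 89 = 1
1068 = 2^2 × 3 × 89


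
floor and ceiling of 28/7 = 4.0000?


28/7 = 4.0000
floor = 4
ceil = 4

floor = 4, ceil = 4


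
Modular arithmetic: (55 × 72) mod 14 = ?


55 × 72 = 3960
3960 mod 14 = 12


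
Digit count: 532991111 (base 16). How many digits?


532991111 in base 16 = 1FC4CC87
Number of digits = 8

8 digits (base 16)


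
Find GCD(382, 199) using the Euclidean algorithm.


382 = 1 * 199 + 183
199 = 1 * 183 + 16
183 = 11 * 16 + 7
16 = 2 * 7 + 2
7 = 3 * 2 + 1
2 = 2 * 1 + 0
GCD = 1


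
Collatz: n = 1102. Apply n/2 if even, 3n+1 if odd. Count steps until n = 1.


1102 → 551 → 1654 → 827 → 2482 → 1241 → 3724 → 1862 → 931 → 2794 → 1397 → 4192 → 2096 → 1048 → 524 → 262 → 131 → 394 → 197 → 592 → 296 → 148 → 74 → 37 → 112 → 56 → 28 → 14 → 7 → 22 → 11 → 34 → 17 → 52 → 26 → 13 → 40 → 20 → 10 → 5 → 16 → 8 → 4 → 2 → 1
Total steps = 44

44 steps


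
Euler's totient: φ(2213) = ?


2213 = 2213
Prime factors: 2213
φ(2213) = 2213 × (1-1/2213)
= 2213 × 2212/2213 = 2212

φ(2213) = 2212


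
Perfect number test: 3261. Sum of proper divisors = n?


Proper divisors of 3261: 1, 3, 1087
Sum = 1 + 3 + 1087 = 1091

No, 3261 is not perfect (1091 ≠ 3261)


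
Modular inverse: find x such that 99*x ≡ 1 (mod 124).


Use the extended Euclidean algorithm on (124, 99); each row r = 124*s + 99*t:
r=124, s=1, t=0
r=99, s=0, t=1
q=1: r=25, s=1, t=-1   [124*(1) + 99*(-1) = 25]
q=3: r=24, s=-3, t=4   [124*(-3) + 99*(4) = 24]
q=1: r=1, s=4, t=-5   [124*(4) + 99*(-5) = 1]
q=24: r=0, s=-99, t=124   [124*(-99) + 99*(124) = 0]
GCD = 1 with t = -5, so 99*(-5) ≡ 1 (mod 124)
Inverse = -5 mod 124 = 119
Check: 99 * 119 = 11781 ≡ 1 (mod 124)

99^(-1) ≡ 119 (mod 124)


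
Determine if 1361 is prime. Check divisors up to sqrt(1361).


Check divisors up to sqrt(1361) = 36.8917
No divisors found.
1361 is prime.

Yes, 1361 is prime


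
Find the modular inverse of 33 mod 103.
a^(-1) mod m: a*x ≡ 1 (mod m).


Use the extended Euclidean algorithm on (103, 33); each row r = 103*s + 33*t:
r=103, s=1, t=0
r=33, s=0, t=1
q=3: r=4, s=1, t=-3   [103*(1) + 33*(-3) = 4]
q=8: r=1, s=-8, t=25   [103*(-8) + 33*(25) = 1]
q=4: r=0, s=33, t=-103   [103*(33) + 33*(-103) = 0]
GCD = 1 with t = 25, so 33*(25) ≡ 1 (mod 103)
Inverse = 25 mod 103 = 25
Check: 33 * 25 = 825 ≡ 1 (mod 103)

33^(-1) ≡ 25 (mod 103)


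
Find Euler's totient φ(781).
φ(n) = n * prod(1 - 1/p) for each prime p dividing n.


781 = 11 × 71
Prime factors: 11, 71
φ(781) = 781 × (1-1/11) × (1-1/71)
= 781 × 10/11 × 70/71 = 700

φ(781) = 700


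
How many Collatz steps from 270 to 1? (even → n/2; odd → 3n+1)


270 → 135 → 406 → 203 → 610 → 305 → 916 → 458 → 229 → 688 → 344 → 172 → 86 → 43 → 130 → 65 → 196 → 98 → 49 → 148 → 74 → 37 → 112 → 56 → 28 → 14 → 7 → 22 → 11 → 34 → 17 → 52 → 26 → 13 → 40 → 20 → 10 → 5 → 16 → 8 → 4 → 2 → 1
Total steps = 42

42 steps


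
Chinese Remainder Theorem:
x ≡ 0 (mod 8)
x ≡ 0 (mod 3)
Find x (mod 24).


M = 8*3 = 24
M1 = M/8 = 3, M2 = M/3 = 8
M1^(-1) mod 8 = 3, M2^(-1) mod 3 = 2
x = 0*3*3 + 0*8*2 = 0
0 mod 24 = 0
Check: 0 mod 8 = 0 ✓, 0 mod 3 = 0 ✓

x ≡ 0 (mod 24)


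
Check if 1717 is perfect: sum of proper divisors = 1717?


Proper divisors of 1717: 1, 17, 101
Sum = 1 + 17 + 101 = 119

No, 1717 is not perfect (119 ≠ 1717)


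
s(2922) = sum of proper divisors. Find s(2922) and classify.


Proper divisors: 1, 2, 3, 6, 487, 974, 1461
Sum = 1 + 2 + 3 + 6 + 487 + 974 + 1461 = 2934
2934 > 2922 → abundant

s(2922) = 2934 (abundant)


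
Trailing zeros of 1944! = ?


floor(1944/5) = 388
floor(1944/25) = 77
floor(1944/125) = 15
floor(1944/625) = 3
Total = 483

483 trailing zeros


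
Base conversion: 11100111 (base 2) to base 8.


11100111 (base 2) = 231 (decimal)
231 (decimal) = 347 (base 8)


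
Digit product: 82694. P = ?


8 × 2 × 6 × 9 × 4 = 3456


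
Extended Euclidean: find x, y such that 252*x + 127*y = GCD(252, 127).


Tabular extended Euclidean (each row: r = 252*s + 127*t):
r=252, s=1, t=0
r=127, s=0, t=1
q=1: r=125, s=1, t=-1   [252*(1) + 127*(-1) = 125]
q=1: r=2, s=-1, t=2   [252*(-1) + 127*(2) = 2]
q=62: r=1, s=63, t=-125   [252*(63) + 127*(-125) = 1]
q=2: r=0, s=-127, t=252   [252*(-127) + 127*(252) = 0]
GCD = 1; from the row with r=1: x=63, y=-125
Check: 252*(63) + 127*(-125) = 15876 - 15875 = 1

GCD = 1, x = 63, y = -125


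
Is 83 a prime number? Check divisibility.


Check divisors up to sqrt(83) = 9.1104
No divisors found.
83 is prime.

Yes, 83 is prime


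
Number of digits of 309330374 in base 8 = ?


309330374 in base 8 = 2234000706
Number of digits = 10

10 digits (base 8)


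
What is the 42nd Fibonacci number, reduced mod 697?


F(k) mod 697 for k=1..42:
1, 1, 2, 3, 5, 8, 13, 21, 34, 55, 89, 144, 233, 377, 610, 290, 203, 493, 696, 492, 491, 286, 80, 366, 446, 115, 561, 676, 540, 519, 362, 184, 546, 33, 579, 612, 494, 409, 206, 615, 124, 42
F(42) mod 697 = 42


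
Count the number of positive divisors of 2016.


2016 = 2^5 × 3^2 × 7^1
d(2016) = (5+1) × (2+1) × (1+1) = 36

36 divisors


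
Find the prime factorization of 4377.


4377 / 3 = 1459
1459 / 1459 = 1
4377 = 3 × 1459


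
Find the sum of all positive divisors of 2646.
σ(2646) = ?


Divisors of 2646: 1, 2, 3, 6, 7, 9, 14, 18, 21, 27, 42, 49, 54, 63, 98, 126, 147, 189, 294, 378, 441, 882, 1323, 2646
Sum = 1 + 2 + 3 + 6 + 7 + 9 + 14 + 18 + 21 + 27 + 42 + 49 + 54 + 63 + 98 + 126 + 147 + 189 + 294 + 378 + 441 + 882 + 1323 + 2646 = 6840

σ(2646) = 6840


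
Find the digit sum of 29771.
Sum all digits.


2 + 9 + 7 + 7 + 1 = 26


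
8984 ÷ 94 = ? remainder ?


8984 = 94 * 95 + 54
Check: 8930 + 54 = 8984

q = 95, r = 54


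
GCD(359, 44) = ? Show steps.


359 = 8 * 44 + 7
44 = 6 * 7 + 2
7 = 3 * 2 + 1
2 = 2 * 1 + 0
GCD = 1


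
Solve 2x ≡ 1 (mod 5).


GCD(2, 5) = 1, unique solution
a^(-1) mod 5 = 3
x = 3 * 1 mod 5 = 3

x ≡ 3 (mod 5)


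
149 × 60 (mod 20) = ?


149 × 60 = 8940
8940 mod 20 = 0


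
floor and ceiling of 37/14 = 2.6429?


37/14 = 2.6429
floor = 2
ceil = 3

floor = 2, ceil = 3


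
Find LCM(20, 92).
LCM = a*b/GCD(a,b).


GCD(20, 92) = 4
LCM = 20*92/4 = 1840/4 = 460

LCM = 460


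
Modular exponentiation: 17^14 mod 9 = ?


17^1 mod 9 = 8
17^2 mod 9 = 1
17^3 mod 9 = 8
17^4 mod 9 = 1
17^5 mod 9 = 8
17^6 mod 9 = 1
17^7 mod 9 = 8
17^8 mod 9 = 1
17^9 mod 9 = 8
17^10 mod 9 = 1
17^11 mod 9 = 8
17^12 mod 9 = 1
17^13 mod 9 = 8
17^14 mod 9 = 1


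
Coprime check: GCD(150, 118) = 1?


Euclidean algorithm:
150 = 1 * 118 + 32
118 = 3 * 32 + 22
32 = 1 * 22 + 10
22 = 2 * 10 + 2
10 = 5 * 2 + 0
GCD(150, 118) = 2

No, not coprime (GCD = 2)


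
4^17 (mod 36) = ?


4^1 mod 36 = 4
4^2 mod 36 = 16
4^3 mod 36 = 28
4^4 mod 36 = 4
4^5 mod 36 = 16
4^6 mod 36 = 28
4^7 mod 36 = 4
4^8 mod 36 = 16
4^9 mod 36 = 28
4^10 mod 36 = 4
4^11 mod 36 = 16
4^12 mod 36 = 28
4^13 mod 36 = 4
4^14 mod 36 = 16
4^15 mod 36 = 28
4^16 mod 36 = 4
4^17 mod 36 = 16


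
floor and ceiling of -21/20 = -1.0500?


-21/20 = -1.0500
floor = -2
ceil = -1

floor = -2, ceil = -1


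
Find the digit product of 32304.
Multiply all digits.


3 × 2 × 3 × 0 × 4 = 0


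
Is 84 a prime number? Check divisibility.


84 / 2 = 42 (exact division)
84 is NOT prime.

No, 84 is not prime


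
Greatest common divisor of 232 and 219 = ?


232 = 1 * 219 + 13
219 = 16 * 13 + 11
13 = 1 * 11 + 2
11 = 5 * 2 + 1
2 = 2 * 1 + 0
GCD = 1


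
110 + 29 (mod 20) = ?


110 + 29 = 139
139 mod 20 = 19


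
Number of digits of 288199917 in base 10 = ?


288199917 has 9 digits in base 10
floor(log10(288199917)) + 1 = floor(8.4597) + 1 = 9

9 digits (base 10)


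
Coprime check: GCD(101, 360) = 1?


Euclidean algorithm:
360 = 3 * 101 + 57
101 = 1 * 57 + 44
57 = 1 * 44 + 13
44 = 3 * 13 + 5
13 = 2 * 5 + 3
5 = 1 * 3 + 2
3 = 1 * 2 + 1
2 = 2 * 1 + 0
GCD(101, 360) = 1

Yes, coprime (GCD = 1)


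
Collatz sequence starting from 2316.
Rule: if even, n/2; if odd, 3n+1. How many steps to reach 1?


2316 → 1158 → 579 → 1738 → 869 → 2608 → 1304 → 652 → 326 → 163 → 490 → 245 → 736 → 368 → 184 → 92 → 46 → 23 → 70 → 35 → 106 → 53 → 160 → 80 → 40 → 20 → 10 → 5 → 16 → 8 → 4 → 2 → 1
Total steps = 32

32 steps


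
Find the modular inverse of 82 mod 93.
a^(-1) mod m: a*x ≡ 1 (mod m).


Use the extended Euclidean algorithm on (93, 82); each row r = 93*s + 82*t:
r=93, s=1, t=0
r=82, s=0, t=1
q=1: r=11, s=1, t=-1   [93*(1) + 82*(-1) = 11]
q=7: r=5, s=-7, t=8   [93*(-7) + 82*(8) = 5]
q=2: r=1, s=15, t=-17   [93*(15) + 82*(-17) = 1]
q=5: r=0, s=-82, t=93   [93*(-82) + 82*(93) = 0]
GCD = 1 with t = -17, so 82*(-17) ≡ 1 (mod 93)
Inverse = -17 mod 93 = 76
Check: 82 * 76 = 6232 ≡ 1 (mod 93)

82^(-1) ≡ 76 (mod 93)


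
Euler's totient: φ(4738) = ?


4738 = 2 × 23 × 103
Prime factors: 2, 23, 103
φ(4738) = 4738 × (1-1/2) × (1-1/23) × (1-1/103)
= 4738 × 1/2 × 22/23 × 102/103 = 2244

φ(4738) = 2244


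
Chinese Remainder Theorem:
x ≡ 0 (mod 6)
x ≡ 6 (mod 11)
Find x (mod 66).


M = 6*11 = 66
M1 = M/6 = 11, M2 = M/11 = 6
M1^(-1) mod 6 = 5, M2^(-1) mod 11 = 2
x = 0*11*5 + 6*6*2 = 72
72 mod 66 = 6
Check: 6 mod 6 = 0 ✓, 6 mod 11 = 6 ✓

x ≡ 6 (mod 66)


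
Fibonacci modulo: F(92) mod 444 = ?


F(k) mod 444 for k=1..92:
1, 1, 2, 3, 5, 8, 13, 21, 34, 55, 89, 144, 233, 377, 166, 99, 265, 364, 185, 105, 290, 395, 241, 192, 433, 181, 170, 351, 77, 428, 61, 45, 106, 151, 257, 408, 221, 185, 406, 147, 109, 256, 365, 177, 98, 275, 373, 204, 133, 337, 26, 363, 389, 308, 253, 117, 370, 43, 413, 12, 425, 437, 418, 411, 385, 352, 293, 201, 50, 251, 301, 108, 409, 73, 38, 111, 149, 260, 409, 225, 190, 415, 161, 132, 293, 425, 274, 255, 85, 340, 425, 321
F(92) mod 444 = 321


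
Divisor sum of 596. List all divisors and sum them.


Divisors of 596: 1, 2, 4, 149, 298, 596
Sum = 1 + 2 + 4 + 149 + 298 + 596 = 1050

σ(596) = 1050


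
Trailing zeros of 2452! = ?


floor(2452/5) = 490
floor(2452/25) = 98
floor(2452/125) = 19
floor(2452/625) = 3
Total = 610

610 trailing zeros


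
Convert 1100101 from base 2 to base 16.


1100101 (base 2) = 101 (decimal)
101 (decimal) = 65 (base 16)


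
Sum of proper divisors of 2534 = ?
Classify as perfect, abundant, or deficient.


Proper divisors: 1, 2, 7, 14, 181, 362, 1267
Sum = 1 + 2 + 7 + 14 + 181 + 362 + 1267 = 1834
1834 < 2534 → deficient

s(2534) = 1834 (deficient)


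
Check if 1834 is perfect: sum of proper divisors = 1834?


Proper divisors of 1834: 1, 2, 7, 14, 131, 262, 917
Sum = 1 + 2 + 7 + 14 + 131 + 262 + 917 = 1334

No, 1834 is not perfect (1334 ≠ 1834)


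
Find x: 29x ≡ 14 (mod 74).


GCD(29, 74) = 1, unique solution
a^(-1) mod 74 = 23
x = 23 * 14 mod 74 = 26

x ≡ 26 (mod 74)


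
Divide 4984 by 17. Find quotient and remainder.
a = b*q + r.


4984 = 17 * 293 + 3
Check: 4981 + 3 = 4984

q = 293, r = 3


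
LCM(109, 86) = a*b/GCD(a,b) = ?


GCD(109, 86) = 1
LCM = 109*86/1 = 9374/1 = 9374

LCM = 9374


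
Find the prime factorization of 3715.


3715 / 5 = 743
743 / 743 = 1
3715 = 5 × 743


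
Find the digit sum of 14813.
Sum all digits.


1 + 4 + 8 + 1 + 3 = 17


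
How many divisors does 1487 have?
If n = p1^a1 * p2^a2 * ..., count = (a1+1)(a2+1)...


1487 = 1487^1
d(1487) = (1+1) = 2

2 divisors


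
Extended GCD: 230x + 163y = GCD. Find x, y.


Tabular extended Euclidean (each row: r = 230*s + 163*t):
r=230, s=1, t=0
r=163, s=0, t=1
q=1: r=67, s=1, t=-1   [230*(1) + 163*(-1) = 67]
q=2: r=29, s=-2, t=3   [230*(-2) + 163*(3) = 29]
q=2: r=9, s=5, t=-7   [230*(5) + 163*(-7) = 9]
q=3: r=2, s=-17, t=24   [230*(-17) + 163*(24) = 2]
q=4: r=1, s=73, t=-103   [230*(73) + 163*(-103) = 1]
q=2: r=0, s=-163, t=230   [230*(-163) + 163*(230) = 0]
GCD = 1; from the row with r=1: x=73, y=-103
Check: 230*(73) + 163*(-103) = 16790 - 16789 = 1

GCD = 1, x = 73, y = -103


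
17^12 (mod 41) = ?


17^1 mod 41 = 17
17^2 mod 41 = 2
17^3 mod 41 = 34
17^4 mod 41 = 4
17^5 mod 41 = 27
17^6 mod 41 = 8
17^7 mod 41 = 13
17^8 mod 41 = 16
17^9 mod 41 = 26
17^10 mod 41 = 32
17^11 mod 41 = 11
17^12 mod 41 = 23


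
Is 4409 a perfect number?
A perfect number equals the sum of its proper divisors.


Proper divisors of 4409: 1
Sum = 1 = 1

No, 4409 is not perfect (1 ≠ 4409)


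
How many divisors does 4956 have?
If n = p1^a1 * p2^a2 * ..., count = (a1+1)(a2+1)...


4956 = 2^2 × 3^1 × 7^1 × 59^1
d(4956) = (2+1) × (1+1) × (1+1) × (1+1) = 24

24 divisors


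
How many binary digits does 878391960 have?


878391960 in base 2 = 110100010110110011001010011000
Number of digits = 30

30 digits (base 2)


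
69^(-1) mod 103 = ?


Use the extended Euclidean algorithm on (103, 69); each row r = 103*s + 69*t:
r=103, s=1, t=0
r=69, s=0, t=1
q=1: r=34, s=1, t=-1   [103*(1) + 69*(-1) = 34]
q=2: r=1, s=-2, t=3   [103*(-2) + 69*(3) = 1]
q=34: r=0, s=69, t=-103   [103*(69) + 69*(-103) = 0]
GCD = 1 with t = 3, so 69*(3) ≡ 1 (mod 103)
Inverse = 3 mod 103 = 3
Check: 69 * 3 = 207 ≡ 1 (mod 103)

69^(-1) ≡ 3 (mod 103)


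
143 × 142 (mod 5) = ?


143 × 142 = 20306
20306 mod 5 = 1


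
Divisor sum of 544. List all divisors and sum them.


Divisors of 544: 1, 2, 4, 8, 16, 17, 32, 34, 68, 136, 272, 544
Sum = 1 + 2 + 4 + 8 + 16 + 17 + 32 + 34 + 68 + 136 + 272 + 544 = 1134

σ(544) = 1134


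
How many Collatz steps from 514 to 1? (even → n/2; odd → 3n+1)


514 → 257 → 772 → 386 → 193 → 580 → 290 → 145 → 436 → 218 → 109 → 328 → 164 → 82 → 41 → 124 → 62 → 31 → 94 → 47 → 142 → 71 → 214 → 107 → 322 → 161 → 484 → 242 → 121 → 364 → 182 → 91 → 274 → 137 → 412 → 206 → 103 → 310 → 155 → 466 → 233 → 700 → 350 → 175 → 526 → 263 → 790 → 395 → 1186 → 593 → 1780 → 890 → 445 → 1336 → 668 → 334 → 167 → 502 → 251 → 754 → 377 → 1132 → 566 → 283 → 850 → 425 → 1276 → 638 → 319 → 958 → 479 → 1438 → 719 → 2158 → 1079 → 3238 → 1619 → 4858 → 2429 → 7288 → 3644 → 1822 → 911 → 2734 → 1367 → 4102 → 2051 → 6154 → 3077 → 9232 → 4616 → 2308 → 1154 → 577 → 1732 → 866 → 433 → 1300 → 650 → 325 → 976 → 488 → 244 → 122 → 61 → 184 → 92 → 46 → 23 → 70 → 35 → 106 → 53 → 160 → 80 → 40 → 20 → 10 → 5 → 16 → 8 → 4 → 2 → 1
Total steps = 123

123 steps


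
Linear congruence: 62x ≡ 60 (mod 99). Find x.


GCD(62, 99) = 1, unique solution
a^(-1) mod 99 = 8
x = 8 * 60 mod 99 = 84

x ≡ 84 (mod 99)


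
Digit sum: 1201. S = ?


1 + 2 + 0 + 1 = 4


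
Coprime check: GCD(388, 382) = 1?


Euclidean algorithm:
388 = 1 * 382 + 6
382 = 63 * 6 + 4
6 = 1 * 4 + 2
4 = 2 * 2 + 0
GCD(388, 382) = 2

No, not coprime (GCD = 2)


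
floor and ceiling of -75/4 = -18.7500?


-75/4 = -18.7500
floor = -19
ceil = -18

floor = -19, ceil = -18


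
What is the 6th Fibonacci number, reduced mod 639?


F(k) mod 639 for k=1..6:
1, 1, 2, 3, 5, 8
F(6) mod 639 = 8


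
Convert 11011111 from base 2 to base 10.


11011111 (base 2) = 223 (decimal)
223 (decimal) = 223 (base 10)


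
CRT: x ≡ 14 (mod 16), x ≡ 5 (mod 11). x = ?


M = 16*11 = 176
M1 = M/16 = 11, M2 = M/11 = 16
M1^(-1) mod 16 = 3, M2^(-1) mod 11 = 9
x = 14*11*3 + 5*16*9 = 1182
1182 mod 176 = 126
Check: 126 mod 16 = 14 ✓, 126 mod 11 = 5 ✓

x ≡ 126 (mod 176)


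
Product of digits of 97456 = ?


9 × 7 × 4 × 5 × 6 = 7560


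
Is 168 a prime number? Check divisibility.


168 / 2 = 84 (exact division)
168 is NOT prime.

No, 168 is not prime


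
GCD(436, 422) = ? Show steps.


436 = 1 * 422 + 14
422 = 30 * 14 + 2
14 = 7 * 2 + 0
GCD = 2


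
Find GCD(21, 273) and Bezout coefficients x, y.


Tabular extended Euclidean (each row: r = 21*s + 273*t):
r=21, s=1, t=0
r=273, s=0, t=1
q=0: r=21, s=1, t=0   [21*(1) + 273*(0) = 21]
q=13: r=0, s=-13, t=1   [21*(-13) + 273*(1) = 0]
GCD = 21; from the row with r=21: x=1, y=0
Check: 21*(1) + 273*(0) = 21 + 0 = 21

GCD = 21, x = 1, y = 0


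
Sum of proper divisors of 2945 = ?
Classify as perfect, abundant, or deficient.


Proper divisors: 1, 5, 19, 31, 95, 155, 589
Sum = 1 + 5 + 19 + 31 + 95 + 155 + 589 = 895
895 < 2945 → deficient

s(2945) = 895 (deficient)


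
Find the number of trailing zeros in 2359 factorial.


floor(2359/5) = 471
floor(2359/25) = 94
floor(2359/125) = 18
floor(2359/625) = 3
Total = 586

586 trailing zeros


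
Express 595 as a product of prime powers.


595 / 5 = 119
119 / 7 = 17
17 / 17 = 1
595 = 5 × 7 × 17


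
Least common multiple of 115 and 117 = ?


GCD(115, 117) = 1
LCM = 115*117/1 = 13455/1 = 13455

LCM = 13455


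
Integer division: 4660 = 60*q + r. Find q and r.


4660 = 60 * 77 + 40
Check: 4620 + 40 = 4660

q = 77, r = 40


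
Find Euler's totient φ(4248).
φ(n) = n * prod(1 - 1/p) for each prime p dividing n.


4248 = 2^3 × 3^2 × 59
Prime factors: 2, 3, 59
φ(4248) = 4248 × (1-1/2) × (1-1/3) × (1-1/59)
= 4248 × 1/2 × 2/3 × 58/59 = 1392

φ(4248) = 1392


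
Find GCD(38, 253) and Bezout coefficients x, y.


Tabular extended Euclidean (each row: r = 38*s + 253*t):
r=38, s=1, t=0
r=253, s=0, t=1
q=0: r=38, s=1, t=0   [38*(1) + 253*(0) = 38]
q=6: r=25, s=-6, t=1   [38*(-6) + 253*(1) = 25]
q=1: r=13, s=7, t=-1   [38*(7) + 253*(-1) = 13]
q=1: r=12, s=-13, t=2   [38*(-13) + 253*(2) = 12]
q=1: r=1, s=20, t=-3   [38*(20) + 253*(-3) = 1]
q=12: r=0, s=-253, t=38   [38*(-253) + 253*(38) = 0]
GCD = 1; from the row with r=1: x=20, y=-3
Check: 38*(20) + 253*(-3) = 760 - 759 = 1

GCD = 1, x = 20, y = -3


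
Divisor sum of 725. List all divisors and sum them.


Divisors of 725: 1, 5, 25, 29, 145, 725
Sum = 1 + 5 + 25 + 29 + 145 + 725 = 930

σ(725) = 930


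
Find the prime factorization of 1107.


1107 / 3 = 369
369 / 3 = 123
123 / 3 = 41
41 / 41 = 1
1107 = 3^3 × 41


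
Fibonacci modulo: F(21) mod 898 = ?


F(k) mod 898 for k=1..21:
1, 1, 2, 3, 5, 8, 13, 21, 34, 55, 89, 144, 233, 377, 610, 89, 699, 788, 589, 479, 170
F(21) mod 898 = 170


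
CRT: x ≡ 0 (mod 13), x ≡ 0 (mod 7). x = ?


M = 13*7 = 91
M1 = M/13 = 7, M2 = M/7 = 13
M1^(-1) mod 13 = 2, M2^(-1) mod 7 = 6
x = 0*7*2 + 0*13*6 = 0
0 mod 91 = 0
Check: 0 mod 13 = 0 ✓, 0 mod 7 = 0 ✓

x ≡ 0 (mod 91)


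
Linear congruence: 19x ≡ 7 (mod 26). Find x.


GCD(19, 26) = 1, unique solution
a^(-1) mod 26 = 11
x = 11 * 7 mod 26 = 25

x ≡ 25 (mod 26)


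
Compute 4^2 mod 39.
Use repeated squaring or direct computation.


4^1 mod 39 = 4
4^2 mod 39 = 16


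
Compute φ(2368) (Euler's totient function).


2368 = 2^6 × 37
Prime factors: 2, 37
φ(2368) = 2368 × (1-1/2) × (1-1/37)
= 2368 × 1/2 × 36/37 = 1152

φ(2368) = 1152


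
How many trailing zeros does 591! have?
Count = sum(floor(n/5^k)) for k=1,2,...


floor(591/5) = 118
floor(591/25) = 23
floor(591/125) = 4
Total = 145

145 trailing zeros


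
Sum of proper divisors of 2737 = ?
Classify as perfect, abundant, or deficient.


Proper divisors: 1, 7, 17, 23, 119, 161, 391
Sum = 1 + 7 + 17 + 23 + 119 + 161 + 391 = 719
719 < 2737 → deficient

s(2737) = 719 (deficient)


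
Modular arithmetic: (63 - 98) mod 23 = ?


63 - 98 = -35
-35 mod 23 = 11


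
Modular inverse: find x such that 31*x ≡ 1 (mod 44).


Use the extended Euclidean algorithm on (44, 31); each row r = 44*s + 31*t:
r=44, s=1, t=0
r=31, s=0, t=1
q=1: r=13, s=1, t=-1   [44*(1) + 31*(-1) = 13]
q=2: r=5, s=-2, t=3   [44*(-2) + 31*(3) = 5]
q=2: r=3, s=5, t=-7   [44*(5) + 31*(-7) = 3]
q=1: r=2, s=-7, t=10   [44*(-7) + 31*(10) = 2]
q=1: r=1, s=12, t=-17   [44*(12) + 31*(-17) = 1]
q=2: r=0, s=-31, t=44   [44*(-31) + 31*(44) = 0]
GCD = 1 with t = -17, so 31*(-17) ≡ 1 (mod 44)
Inverse = -17 mod 44 = 27
Check: 31 * 27 = 837 ≡ 1 (mod 44)

31^(-1) ≡ 27 (mod 44)


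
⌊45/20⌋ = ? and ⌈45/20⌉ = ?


45/20 = 2.2500
floor = 2
ceil = 3

floor = 2, ceil = 3


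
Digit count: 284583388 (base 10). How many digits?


284583388 has 9 digits in base 10
floor(log10(284583388)) + 1 = floor(8.4542) + 1 = 9

9 digits (base 10)


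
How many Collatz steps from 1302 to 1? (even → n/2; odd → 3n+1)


1302 → 651 → 1954 → 977 → 2932 → 1466 → 733 → 2200 → 1100 → 550 → 275 → 826 → 413 → 1240 → 620 → 310 → 155 → 466 → 233 → 700 → 350 → 175 → 526 → 263 → 790 → 395 → 1186 → 593 → 1780 → 890 → 445 → 1336 → 668 → 334 → 167 → 502 → 251 → 754 → 377 → 1132 → 566 → 283 → 850 → 425 → 1276 → 638 → 319 → 958 → 479 → 1438 → 719 → 2158 → 1079 → 3238 → 1619 → 4858 → 2429 → 7288 → 3644 → 1822 → 911 → 2734 → 1367 → 4102 → 2051 → 6154 → 3077 → 9232 → 4616 → 2308 → 1154 → 577 → 1732 → 866 → 433 → 1300 → 650 → 325 → 976 → 488 → 244 → 122 → 61 → 184 → 92 → 46 → 23 → 70 → 35 → 106 → 53 → 160 → 80 → 40 → 20 → 10 → 5 → 16 → 8 → 4 → 2 → 1
Total steps = 101

101 steps


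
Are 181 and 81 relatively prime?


Euclidean algorithm:
181 = 2 * 81 + 19
81 = 4 * 19 + 5
19 = 3 * 5 + 4
5 = 1 * 4 + 1
4 = 4 * 1 + 0
GCD(181, 81) = 1

Yes, coprime (GCD = 1)


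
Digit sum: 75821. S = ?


7 + 5 + 8 + 2 + 1 = 23


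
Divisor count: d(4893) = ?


4893 = 3^1 × 7^1 × 233^1
d(4893) = (1+1) × (1+1) × (1+1) = 8

8 divisors


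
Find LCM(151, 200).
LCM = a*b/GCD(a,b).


GCD(151, 200) = 1
LCM = 151*200/1 = 30200/1 = 30200

LCM = 30200


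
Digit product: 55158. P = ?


5 × 5 × 1 × 5 × 8 = 1000


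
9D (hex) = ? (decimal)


9D (base 16) = 157 (decimal)
157 (decimal) = 157 (base 10)


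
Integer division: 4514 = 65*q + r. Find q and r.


4514 = 65 * 69 + 29
Check: 4485 + 29 = 4514

q = 69, r = 29


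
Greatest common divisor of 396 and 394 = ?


396 = 1 * 394 + 2
394 = 197 * 2 + 0
GCD = 2


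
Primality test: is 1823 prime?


Check divisors up to sqrt(1823) = 42.6966
No divisors found.
1823 is prime.

Yes, 1823 is prime


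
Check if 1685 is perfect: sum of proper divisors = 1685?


Proper divisors of 1685: 1, 5, 337
Sum = 1 + 5 + 337 = 343

No, 1685 is not perfect (343 ≠ 1685)


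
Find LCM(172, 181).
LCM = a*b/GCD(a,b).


GCD(172, 181) = 1
LCM = 172*181/1 = 31132/1 = 31132

LCM = 31132


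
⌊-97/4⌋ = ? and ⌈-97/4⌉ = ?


-97/4 = -24.2500
floor = -25
ceil = -24

floor = -25, ceil = -24


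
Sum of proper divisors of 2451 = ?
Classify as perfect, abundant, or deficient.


Proper divisors: 1, 3, 19, 43, 57, 129, 817
Sum = 1 + 3 + 19 + 43 + 57 + 129 + 817 = 1069
1069 < 2451 → deficient

s(2451) = 1069 (deficient)
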